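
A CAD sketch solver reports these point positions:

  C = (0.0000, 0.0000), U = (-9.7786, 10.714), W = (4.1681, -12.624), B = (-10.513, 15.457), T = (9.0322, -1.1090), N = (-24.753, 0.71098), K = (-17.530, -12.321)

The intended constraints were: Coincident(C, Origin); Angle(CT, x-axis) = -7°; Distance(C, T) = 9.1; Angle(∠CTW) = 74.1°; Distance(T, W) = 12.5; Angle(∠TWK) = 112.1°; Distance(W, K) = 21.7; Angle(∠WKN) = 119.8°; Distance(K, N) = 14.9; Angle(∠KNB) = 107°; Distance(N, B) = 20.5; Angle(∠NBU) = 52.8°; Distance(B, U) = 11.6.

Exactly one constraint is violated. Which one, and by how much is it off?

Distance(B, U) = 11.6 — off by 6.80.

C = (0.00, 0.00) ✓; CT at -7.000° ✓; |CT| = 9.100 ✓; ∠CTW = 74.10° ✓; |TW| = 12.50 ✓; ∠TWK = 112.1° ✓; |WK| = 21.70 ✓; ∠WKN = 119.8° ✓; |KN| = 14.90 ✓; ∠KNB = 107.0° ✓; |NB| = 20.50 ✓; ∠NBU = 52.80° ✓; |BU| = 4.800 ✗.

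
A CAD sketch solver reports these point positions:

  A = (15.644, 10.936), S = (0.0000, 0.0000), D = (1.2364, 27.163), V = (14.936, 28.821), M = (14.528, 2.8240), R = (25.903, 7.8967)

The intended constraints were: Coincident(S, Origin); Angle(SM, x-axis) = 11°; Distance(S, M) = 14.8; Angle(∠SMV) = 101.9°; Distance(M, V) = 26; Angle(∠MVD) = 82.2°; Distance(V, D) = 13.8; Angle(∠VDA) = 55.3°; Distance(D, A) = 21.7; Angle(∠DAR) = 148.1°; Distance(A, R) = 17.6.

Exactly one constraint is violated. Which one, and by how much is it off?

Distance(A, R) = 17.6 — off by 6.90.

S = (0.00, 0.00) ✓; SM at 11.00° ✓; |SM| = 14.80 ✓; ∠SMV = 101.9° ✓; |MV| = 26.00 ✓; ∠MVD = 82.20° ✓; |VD| = 13.80 ✓; ∠VDA = 55.30° ✓; |DA| = 21.70 ✓; ∠DAR = 148.1° ✓; |AR| = 10.70 ✗.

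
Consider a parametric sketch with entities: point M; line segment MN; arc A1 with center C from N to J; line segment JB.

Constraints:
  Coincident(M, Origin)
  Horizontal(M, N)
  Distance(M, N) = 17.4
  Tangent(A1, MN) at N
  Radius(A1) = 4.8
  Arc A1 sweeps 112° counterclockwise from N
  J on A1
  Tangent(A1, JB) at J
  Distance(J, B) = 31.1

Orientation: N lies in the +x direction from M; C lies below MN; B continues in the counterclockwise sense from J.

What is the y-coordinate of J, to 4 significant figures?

-6.598

M is at the origin; M and N share the same y with |MN| = 17.4 and N on the +x side, so N = (17.40, 0.000). Since A1 is tangent to MN there, CN ⟂ MN, so C = N + (0, -4.8) = (17.40, -4.800). On A1, N sits at bearing 90° from C; a 112° counterclockwise sweep puts J at bearing 202°, so J = C + 4.8·(cos 202°, sin 202°) = (12.95, -6.598). So J.y = -6.598.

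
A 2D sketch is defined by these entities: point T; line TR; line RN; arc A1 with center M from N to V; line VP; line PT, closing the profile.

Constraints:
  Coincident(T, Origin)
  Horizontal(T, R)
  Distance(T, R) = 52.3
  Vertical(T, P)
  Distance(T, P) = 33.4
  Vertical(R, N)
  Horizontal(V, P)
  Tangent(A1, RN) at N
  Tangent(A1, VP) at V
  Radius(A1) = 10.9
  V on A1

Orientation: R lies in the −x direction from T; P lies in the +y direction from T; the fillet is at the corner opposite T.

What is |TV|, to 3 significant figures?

53.2

The virtual corner opposite T is at (-52.3, 33.4). Tangency of A1 to RN means the radius MN is perpendicular to RN and since A1 is tangent to VP there, MV ⟂ VP, with radius 10.9, so the center M sits 10.9 in from both sides at M = (-41.4, 22.5). That places the tangent points at N = (-52.3, 22.5) on RN and V = (-41.4, 33.4) on VP. Then |TV| = |V − T| = 53.2.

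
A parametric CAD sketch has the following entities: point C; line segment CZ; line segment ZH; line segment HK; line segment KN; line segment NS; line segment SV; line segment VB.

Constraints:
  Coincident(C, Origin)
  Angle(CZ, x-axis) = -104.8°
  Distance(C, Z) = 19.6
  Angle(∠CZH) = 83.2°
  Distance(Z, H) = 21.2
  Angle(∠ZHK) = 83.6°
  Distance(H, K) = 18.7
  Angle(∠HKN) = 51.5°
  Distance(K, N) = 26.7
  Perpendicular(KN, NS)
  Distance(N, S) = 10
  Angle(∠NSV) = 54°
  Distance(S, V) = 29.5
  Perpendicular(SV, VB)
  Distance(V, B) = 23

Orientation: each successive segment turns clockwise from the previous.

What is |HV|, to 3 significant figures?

23.7

C is at the origin; CZ runs at -104.8° with length 19.6, so Z = (-5.01, -18.9). ∠CZH = 83.2° gives ZH at 158° from the x-axis; with |ZH| = 21.2, H = (-24.7, -11.1). ∠ZHK = 83.6° gives HK at 62.0° from the x-axis; with |HK| = 18.7, K = (-15.9, 5.37). ∠HKN = 51.5° gives KN at -66.5° from the x-axis; with |KN| = 26.7, N = (-5.29, -19.1). KN ⟂ NS, so NS runs at -157°; with |NS| = 10.0, S = (-14.5, -23.1). ∠NSV = 54.0° gives SV at 77.5° from the x-axis; with |SV| = 29.5, V = (-8.08, 5.69). Then |HV| = |V − H| = 23.7.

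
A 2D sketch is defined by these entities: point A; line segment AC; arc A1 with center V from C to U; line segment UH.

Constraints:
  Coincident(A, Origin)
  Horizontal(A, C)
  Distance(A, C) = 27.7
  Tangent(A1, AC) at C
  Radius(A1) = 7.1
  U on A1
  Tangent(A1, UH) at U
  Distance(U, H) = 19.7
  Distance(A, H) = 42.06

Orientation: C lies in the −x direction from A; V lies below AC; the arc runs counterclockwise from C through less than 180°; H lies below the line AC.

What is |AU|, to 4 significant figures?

35.67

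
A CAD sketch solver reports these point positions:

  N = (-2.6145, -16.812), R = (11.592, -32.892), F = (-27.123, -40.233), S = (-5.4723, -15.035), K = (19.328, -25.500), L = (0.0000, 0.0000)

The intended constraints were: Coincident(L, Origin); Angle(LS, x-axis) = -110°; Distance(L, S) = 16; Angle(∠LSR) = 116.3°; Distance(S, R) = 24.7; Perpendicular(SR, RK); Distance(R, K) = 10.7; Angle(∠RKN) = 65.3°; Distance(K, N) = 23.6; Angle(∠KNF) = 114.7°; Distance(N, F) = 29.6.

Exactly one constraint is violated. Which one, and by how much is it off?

Distance(N, F) = 29.6 — off by 4.30.

L = (0.00, 0.00) ✓; LS at -110.0° ✓; |LS| = 16.00 ✓; ∠LSR = 116.3° ✓; |SR| = 24.70 ✓; ∠(SR, RK) = 90.00° ✓; |RK| = 10.70 ✓; ∠RKN = 65.30° ✓; |KN| = 23.60 ✓; ∠KNF = 114.7° ✓; |NF| = 33.90 ✗.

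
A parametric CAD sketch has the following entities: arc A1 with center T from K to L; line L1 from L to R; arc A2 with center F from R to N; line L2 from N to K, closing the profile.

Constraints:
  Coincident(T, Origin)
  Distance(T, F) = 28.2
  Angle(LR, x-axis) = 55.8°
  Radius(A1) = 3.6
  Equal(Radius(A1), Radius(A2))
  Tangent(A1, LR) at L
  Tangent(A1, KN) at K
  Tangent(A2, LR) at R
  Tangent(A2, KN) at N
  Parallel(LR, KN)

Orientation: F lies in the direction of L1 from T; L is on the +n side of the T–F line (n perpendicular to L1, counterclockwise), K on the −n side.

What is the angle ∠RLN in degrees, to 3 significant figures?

14.3°

The slot axis is L1's direction at 55.8°, so u = (cos 55.8°, sin 55.8°) = (0.562, 0.827) and n = (−sin 55.8°, cos 55.8°) = (-0.827, 0.562). T is at the origin and F lies 28.2 along u from T, so F = 28.2·u = (15.9, 23.3). Tangency of A1 to both parallel lines with radius 3.6 puts L and K at T ± 3.6·n: L = (-2.98, 2.02), K = (2.98, -2.02). Equal radii place R and N the same way about F: R = F + 3.6·n = (12.9, 25.3), N = F − 3.6·n = (18.8, 21.3). Then cos ∠RLN = LR·LN / (|LR||LN|), giving 14.3°.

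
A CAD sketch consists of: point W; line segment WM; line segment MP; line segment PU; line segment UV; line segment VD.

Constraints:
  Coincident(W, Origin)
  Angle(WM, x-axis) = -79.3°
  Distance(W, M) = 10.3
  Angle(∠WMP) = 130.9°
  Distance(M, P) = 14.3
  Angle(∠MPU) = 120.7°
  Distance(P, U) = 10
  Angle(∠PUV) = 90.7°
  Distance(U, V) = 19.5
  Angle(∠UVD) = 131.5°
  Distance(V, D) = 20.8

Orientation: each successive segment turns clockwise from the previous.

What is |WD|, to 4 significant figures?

11.46

W is at the origin; WM runs at -79.3° with length 10.3, so M = (1.912, -10.12). ∠WMP = 130.9° gives MP at -128.4° from the x-axis; with |MP| = 14.3, P = (-6.970, -21.33). ∠MPU = 120.7° gives PU at 172.3° from the x-axis; with |PU| = 10.0, U = (-16.88, -19.99). ∠PUV = 90.7° gives UV at 83.00° from the x-axis; with |UV| = 19.5, V = (-14.50, -0.6332). ∠UVD = 131.5° gives VD at 34.50° from the x-axis; with |VD| = 20.8, D = (2.638, 11.15). Then |WD| = |D − W| = 11.46.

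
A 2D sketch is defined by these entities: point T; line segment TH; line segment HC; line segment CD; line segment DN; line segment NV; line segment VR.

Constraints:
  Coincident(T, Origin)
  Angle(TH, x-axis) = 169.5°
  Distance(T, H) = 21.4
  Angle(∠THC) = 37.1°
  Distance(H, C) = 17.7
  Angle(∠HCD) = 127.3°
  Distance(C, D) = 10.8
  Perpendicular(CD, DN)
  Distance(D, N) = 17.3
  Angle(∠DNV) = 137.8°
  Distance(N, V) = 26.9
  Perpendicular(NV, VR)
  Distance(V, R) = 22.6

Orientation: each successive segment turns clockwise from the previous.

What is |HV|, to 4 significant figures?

23.40

CD ⟂ DN, so DN runs at -116.1°; with |DN| = 17.3, N = (-3.127, -8.462). ∠DNV = 137.8° gives NV at -158.3° from the x-axis; with |NV| = 26.9, V = (-28.12, -18.41). Then |HV| = |V − H| = 23.40.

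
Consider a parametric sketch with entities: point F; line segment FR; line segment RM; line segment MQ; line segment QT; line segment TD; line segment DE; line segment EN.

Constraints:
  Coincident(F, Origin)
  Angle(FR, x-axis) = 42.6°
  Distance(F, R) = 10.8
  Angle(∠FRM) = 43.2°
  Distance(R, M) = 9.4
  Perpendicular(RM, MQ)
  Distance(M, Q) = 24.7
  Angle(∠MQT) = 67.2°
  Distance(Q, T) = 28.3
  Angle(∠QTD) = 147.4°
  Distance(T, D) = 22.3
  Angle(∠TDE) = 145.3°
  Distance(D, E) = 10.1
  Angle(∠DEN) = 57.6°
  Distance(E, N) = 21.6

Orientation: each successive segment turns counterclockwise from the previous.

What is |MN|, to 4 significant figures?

20.75

F is at the origin; FR runs at 42.6° with length 10.8, so R = (7.950, 7.310). ∠FRM = 43.2° gives RM at 179.4° from the x-axis; with |RM| = 9.4, M = (-1.450, 7.409). RM is perpendicular to MQ, so MQ runs at -90.60°; with |MQ| = 24.7, Q = (-1.708, -17.29). ∠MQT = 67.2° gives QT at 22.20° from the x-axis; with |QT| = 28.3, T = (24.49, -6.597). ∠QTD = 147.4° gives TD at 54.80° from the x-axis; with |TD| = 22.3, D = (37.35, 11.63). ∠TDE = 145.3° gives DE at 89.50° from the x-axis; with |DE| = 10.1, E = (37.44, 21.72). ∠DEN = 57.6° gives EN at -148.1° from the x-axis; with |EN| = 21.6, N = (19.10, 10.31). Then |MN| = |N − M| = 20.75.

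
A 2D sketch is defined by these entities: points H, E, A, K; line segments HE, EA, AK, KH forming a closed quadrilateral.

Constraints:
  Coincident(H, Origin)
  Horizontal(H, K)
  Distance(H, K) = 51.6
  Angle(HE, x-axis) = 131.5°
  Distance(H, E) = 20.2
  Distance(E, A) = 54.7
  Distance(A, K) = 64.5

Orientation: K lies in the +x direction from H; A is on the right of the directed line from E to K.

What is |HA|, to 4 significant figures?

38.03

Checks: HE at 131.5° ✓; |EA| = 54.70 ✓; |AK| = 64.50 ✓.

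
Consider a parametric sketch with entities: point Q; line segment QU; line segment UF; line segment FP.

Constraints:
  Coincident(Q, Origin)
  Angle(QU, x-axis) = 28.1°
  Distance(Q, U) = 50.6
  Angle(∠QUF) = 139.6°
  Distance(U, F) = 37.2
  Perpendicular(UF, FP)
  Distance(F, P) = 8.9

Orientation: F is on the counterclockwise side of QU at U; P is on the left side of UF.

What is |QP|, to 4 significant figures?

79.41

∠QUF = 139.6°, so UF runs at 28.1° + (180° − 139.6°) = 68.50° from the x-axis; with |UF| = 37.2, F = U + 37.2·(cos 68.50°, sin 68.50°) = (58.27, 58.44). UF ⟂ FP; with |FP| = 8.9 on the left of UF, P = F + 8.9·(-0.9304, 0.3665) = (49.99, 61.71). Then |QP| = |P − Q| = 79.41.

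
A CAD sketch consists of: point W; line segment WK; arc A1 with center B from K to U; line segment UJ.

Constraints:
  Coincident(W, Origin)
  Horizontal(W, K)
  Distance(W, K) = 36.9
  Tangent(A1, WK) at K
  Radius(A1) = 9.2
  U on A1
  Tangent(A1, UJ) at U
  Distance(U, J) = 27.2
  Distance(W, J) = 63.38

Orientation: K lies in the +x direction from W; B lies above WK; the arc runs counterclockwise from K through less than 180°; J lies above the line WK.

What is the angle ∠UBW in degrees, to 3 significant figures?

146°

Checks: |BU| = 9.200 ✓; ∠(BU, UJ) = 90.00° ✓; |UJ| = 27.20 ✓; |WJ| = 63.38 ✓.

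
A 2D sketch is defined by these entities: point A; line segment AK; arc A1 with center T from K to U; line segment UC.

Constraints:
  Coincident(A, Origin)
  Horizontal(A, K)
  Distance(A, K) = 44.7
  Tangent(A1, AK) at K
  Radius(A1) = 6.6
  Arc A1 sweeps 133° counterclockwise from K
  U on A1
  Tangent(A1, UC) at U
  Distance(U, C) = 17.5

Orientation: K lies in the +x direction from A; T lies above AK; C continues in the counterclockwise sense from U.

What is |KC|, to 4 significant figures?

24.93

A is at the origin; A and K share the same y with |AK| = 44.7 and K on the +x side, so K = (44.70, 0.000). Since A1 is tangent to AK there, TK ⟂ AK, so T = K + (0, 6.6) = (44.70, 6.600). On A1, K sits at bearing -90° from T; a 133° counterclockwise sweep puts U at bearing 43°, so U = T + 6.6·(cos 43°, sin 43°) = (49.53, 11.10). The tangent condition forces TU to be normal to UC, so UC runs along (−sin 43°, cos 43°); with |UC| = 17.5, C = (37.59, 23.90). Then |KC| = |C − K| = 24.93.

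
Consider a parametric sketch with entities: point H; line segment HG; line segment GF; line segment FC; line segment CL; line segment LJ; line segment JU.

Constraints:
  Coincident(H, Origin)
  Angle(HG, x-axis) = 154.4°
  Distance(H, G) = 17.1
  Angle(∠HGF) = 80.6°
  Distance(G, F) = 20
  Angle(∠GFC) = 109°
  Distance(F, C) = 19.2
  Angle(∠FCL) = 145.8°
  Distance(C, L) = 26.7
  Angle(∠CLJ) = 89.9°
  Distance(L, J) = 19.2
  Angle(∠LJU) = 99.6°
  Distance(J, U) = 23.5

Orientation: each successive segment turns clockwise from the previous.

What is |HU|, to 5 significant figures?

1.4268

H is at the origin; HG runs at 154.4° with length 17.1, so G = (-15.421, 7.3887). ∠HGF = 80.6° gives GF at 55.000° from the x-axis; with |GF| = 20.0, F = (-3.9498, 23.772). ∠GFC = 109.0° gives FC at -16.000° from the x-axis; with |FC| = 19.2, C = (14.506, 18.479). ∠FCL = 145.8° gives CL at -50.200° from the x-axis; with |CL| = 26.7, L = (31.597, -2.0337). ∠CLJ = 89.9° gives LJ at -140.30° from the x-axis; with |LJ| = 19.2, J = (16.825, -14.298). ∠LJU = 99.6° gives JU at 139.30° from the x-axis; with |JU| = 23.5, U = (-0.99128, 1.0263). Then |HU| = |U − H| = 1.4268.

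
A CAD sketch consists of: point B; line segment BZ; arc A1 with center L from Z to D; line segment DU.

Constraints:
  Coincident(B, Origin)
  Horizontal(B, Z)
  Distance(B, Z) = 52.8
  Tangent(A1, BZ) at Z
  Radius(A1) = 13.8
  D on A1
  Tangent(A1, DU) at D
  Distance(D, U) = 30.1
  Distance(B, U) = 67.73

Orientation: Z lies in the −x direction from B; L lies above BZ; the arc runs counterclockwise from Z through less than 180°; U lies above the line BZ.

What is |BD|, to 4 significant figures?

43.62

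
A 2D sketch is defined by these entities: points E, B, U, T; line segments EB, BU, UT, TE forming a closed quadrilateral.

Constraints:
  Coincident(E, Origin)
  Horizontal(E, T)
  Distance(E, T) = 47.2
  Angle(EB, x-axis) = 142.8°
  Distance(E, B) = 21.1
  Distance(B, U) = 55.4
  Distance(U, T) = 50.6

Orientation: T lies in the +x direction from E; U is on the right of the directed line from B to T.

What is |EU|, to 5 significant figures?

36.871

Checks: |BU| = 55.40 ✓; |UT| = 50.60 ✓.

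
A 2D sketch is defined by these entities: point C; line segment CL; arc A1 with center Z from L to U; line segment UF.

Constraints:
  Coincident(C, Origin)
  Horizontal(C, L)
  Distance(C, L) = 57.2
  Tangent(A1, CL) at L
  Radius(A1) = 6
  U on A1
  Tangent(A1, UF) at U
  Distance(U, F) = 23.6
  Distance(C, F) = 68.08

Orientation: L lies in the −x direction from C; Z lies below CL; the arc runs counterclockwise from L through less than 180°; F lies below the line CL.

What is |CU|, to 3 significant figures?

63.5

C is at the origin; CL is horizontal with |CL| = 57.2 and L on the −x side, so L = (-57.2, 0.00). The tangent condition forces ZL to be normal to CL, so Z = L + (0, -6) = (-57.2, -6.00). Since ZU ⟂ UF (tangency), |ZF| = √(6.0² + 23.6²) = 24.4 regardless of where U sits on A1. So F lies on both circle(C, 68.08) and circle(Z, 24.4); the below-CL intersection is F = (-61.1, -30.0). U is the foot of the tangent from F: U = (-63.2, -6.53).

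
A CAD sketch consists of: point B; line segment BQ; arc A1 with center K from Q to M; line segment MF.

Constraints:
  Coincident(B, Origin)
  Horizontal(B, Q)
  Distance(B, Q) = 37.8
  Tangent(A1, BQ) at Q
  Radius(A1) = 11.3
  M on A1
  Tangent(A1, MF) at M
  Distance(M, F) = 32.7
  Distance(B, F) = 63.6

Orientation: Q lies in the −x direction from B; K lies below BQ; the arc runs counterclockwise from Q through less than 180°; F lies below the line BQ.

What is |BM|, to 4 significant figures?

50.64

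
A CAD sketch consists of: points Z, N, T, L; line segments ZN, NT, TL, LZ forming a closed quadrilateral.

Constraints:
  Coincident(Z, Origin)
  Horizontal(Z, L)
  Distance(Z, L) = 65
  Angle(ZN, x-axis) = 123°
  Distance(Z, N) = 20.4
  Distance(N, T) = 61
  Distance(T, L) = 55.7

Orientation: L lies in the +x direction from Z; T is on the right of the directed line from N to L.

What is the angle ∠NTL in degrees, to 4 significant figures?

83.77°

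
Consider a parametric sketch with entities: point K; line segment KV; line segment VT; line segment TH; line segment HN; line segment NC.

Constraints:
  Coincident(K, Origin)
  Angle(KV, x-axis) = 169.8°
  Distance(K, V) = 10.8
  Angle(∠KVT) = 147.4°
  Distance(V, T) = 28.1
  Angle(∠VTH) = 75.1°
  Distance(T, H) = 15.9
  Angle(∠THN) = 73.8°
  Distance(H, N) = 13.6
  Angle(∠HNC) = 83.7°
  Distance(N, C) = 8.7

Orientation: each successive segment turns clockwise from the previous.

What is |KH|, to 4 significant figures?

34.46

K is at the origin; KV runs at 169.8° with length 10.8, so V = (-10.63, 1.913). ∠KVT = 147.4° gives VT at 137.2° from the x-axis; with |VT| = 28.1, T = (-31.25, 21.00). ∠VTH = 75.1° gives TH at 32.30° from the x-axis; with |TH| = 15.9, H = (-17.81, 29.50). Then |KH| = |H − K| = 34.46.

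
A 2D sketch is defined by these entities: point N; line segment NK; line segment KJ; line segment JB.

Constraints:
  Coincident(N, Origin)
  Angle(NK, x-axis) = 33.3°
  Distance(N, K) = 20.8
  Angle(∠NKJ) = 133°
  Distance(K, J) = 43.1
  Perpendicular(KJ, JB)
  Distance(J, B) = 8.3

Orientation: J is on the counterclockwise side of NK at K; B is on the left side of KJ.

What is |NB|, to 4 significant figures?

57.70

∠NKJ = 133.0°, so KJ runs at 33.3° + (180° − 133.0°) = 80.30° from the x-axis; with |KJ| = 43.1, J = K + 43.1·(cos 80.30°, sin 80.30°) = (24.65, 53.90). The perpendicularity gives JB at right angles to KJ; with |JB| = 8.3 on the left of KJ, B = J + 8.3·(-0.9857, 0.1685) = (16.47, 55.30). Then |NB| = |B − N| = 57.70.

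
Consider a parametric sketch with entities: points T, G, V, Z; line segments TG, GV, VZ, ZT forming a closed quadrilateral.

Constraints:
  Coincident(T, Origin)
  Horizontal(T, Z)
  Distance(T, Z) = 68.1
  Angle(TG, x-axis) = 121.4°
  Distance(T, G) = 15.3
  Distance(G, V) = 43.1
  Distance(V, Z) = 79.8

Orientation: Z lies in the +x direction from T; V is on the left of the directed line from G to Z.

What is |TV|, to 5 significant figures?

53.595

Checks: |GV| = 43.10 ✓; |VZ| = 79.80 ✓.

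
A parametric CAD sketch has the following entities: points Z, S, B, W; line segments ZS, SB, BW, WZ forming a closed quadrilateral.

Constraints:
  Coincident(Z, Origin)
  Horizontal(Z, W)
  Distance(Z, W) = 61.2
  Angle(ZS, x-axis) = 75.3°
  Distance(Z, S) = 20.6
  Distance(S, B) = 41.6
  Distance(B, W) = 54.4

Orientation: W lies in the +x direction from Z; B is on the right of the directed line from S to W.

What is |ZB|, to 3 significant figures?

24.0

Checks: |SB| = 41.60 ✓; |BW| = 54.40 ✓.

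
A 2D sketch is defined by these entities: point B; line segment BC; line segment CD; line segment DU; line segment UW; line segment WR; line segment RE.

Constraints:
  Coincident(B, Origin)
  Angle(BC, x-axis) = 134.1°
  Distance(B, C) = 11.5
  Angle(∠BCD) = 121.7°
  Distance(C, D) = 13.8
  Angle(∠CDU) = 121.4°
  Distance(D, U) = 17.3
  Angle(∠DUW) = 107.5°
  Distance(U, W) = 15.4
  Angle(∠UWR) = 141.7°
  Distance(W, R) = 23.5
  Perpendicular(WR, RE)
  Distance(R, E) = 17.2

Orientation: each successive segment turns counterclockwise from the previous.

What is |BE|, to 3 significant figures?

8.53

∠UWR = 141.7° gives WR at 1.80° from the x-axis; with |WR| = 23.5, R = (8.75, -19.5). The perpendicularity gives RE at right angles to WR, so RE runs at 91.8°; with |RE| = 17.2, E = (8.21, -2.29). Then |BE| = |E − B| = 8.53.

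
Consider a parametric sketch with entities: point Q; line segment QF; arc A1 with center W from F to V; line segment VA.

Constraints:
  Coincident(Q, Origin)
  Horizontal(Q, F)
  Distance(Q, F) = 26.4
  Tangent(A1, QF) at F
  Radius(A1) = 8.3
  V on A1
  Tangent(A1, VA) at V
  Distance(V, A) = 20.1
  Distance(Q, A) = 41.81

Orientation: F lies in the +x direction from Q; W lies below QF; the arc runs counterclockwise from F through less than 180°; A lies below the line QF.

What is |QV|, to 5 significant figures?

22.896

Checks: ∠(WF, FQ) = 90.00° ✓; |WF| = 8.300 ✓; |WV| = 8.300 ✓; ∠(WV, VA) = 90.00° ✓; |VA| = 20.10 ✓; |QA| = 41.81 ✓.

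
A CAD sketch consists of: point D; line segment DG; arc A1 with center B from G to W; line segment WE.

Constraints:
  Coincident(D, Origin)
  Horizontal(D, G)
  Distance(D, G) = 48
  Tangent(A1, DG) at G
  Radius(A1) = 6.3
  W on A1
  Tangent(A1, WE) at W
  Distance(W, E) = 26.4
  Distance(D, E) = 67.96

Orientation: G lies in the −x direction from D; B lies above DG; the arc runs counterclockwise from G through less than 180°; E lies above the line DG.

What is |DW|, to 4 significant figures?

44.56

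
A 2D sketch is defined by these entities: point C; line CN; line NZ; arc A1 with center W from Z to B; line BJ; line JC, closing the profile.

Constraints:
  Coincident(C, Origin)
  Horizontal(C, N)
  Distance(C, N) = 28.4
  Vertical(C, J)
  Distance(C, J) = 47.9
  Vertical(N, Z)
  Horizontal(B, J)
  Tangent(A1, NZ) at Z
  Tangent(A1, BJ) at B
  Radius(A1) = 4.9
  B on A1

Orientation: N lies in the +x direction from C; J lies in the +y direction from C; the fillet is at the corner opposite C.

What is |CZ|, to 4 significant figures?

51.53

C is at the origin; C and N share the same y with |CN| = 28.4 and N on the +x side, so N = (28.40, 0.000). C and J share the same x with |CJ| = 47.9 and J on the +y side, so J = (0.000, 47.90). The virtual corner opposite C is at (28.40, 47.90). Tangency of A1 to NZ means the radius WZ is perpendicular to NZ and the tangent condition forces WB to be normal to BJ, with radius 4.9, so the center W sits 4.9 in from both sides at W = (23.50, 43.00). That places the tangent points at Z = (28.40, 43.00) on NZ and B = (23.50, 47.90) on BJ. Then |CZ| = |Z − C| = 51.53.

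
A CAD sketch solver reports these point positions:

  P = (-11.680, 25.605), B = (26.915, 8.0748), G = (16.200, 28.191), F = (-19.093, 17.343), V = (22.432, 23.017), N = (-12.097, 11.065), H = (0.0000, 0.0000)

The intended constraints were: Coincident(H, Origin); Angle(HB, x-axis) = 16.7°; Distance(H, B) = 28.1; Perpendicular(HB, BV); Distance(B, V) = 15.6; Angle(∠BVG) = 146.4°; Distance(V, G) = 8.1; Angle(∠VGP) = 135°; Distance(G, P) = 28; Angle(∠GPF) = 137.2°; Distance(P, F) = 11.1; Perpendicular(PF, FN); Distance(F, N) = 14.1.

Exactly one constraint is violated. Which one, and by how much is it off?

Distance(F, N) = 14.1 — off by 4.70.

H = (0.00, 0.00) ✓; HB at 16.70° ✓; |HB| = 28.10 ✓; ∠(HB, BV) = 90.00° ✓; |BV| = 15.60 ✓; ∠BVG = 146.4° ✓; |VG| = 8.100 ✓; ∠VGP = 135.0° ✓; |GP| = 28.00 ✓; ∠GPF = 137.2° ✓; |PF| = 11.10 ✓; ∠(PF, FN) = 90.00° ✓; |FN| = 9.400 ✗.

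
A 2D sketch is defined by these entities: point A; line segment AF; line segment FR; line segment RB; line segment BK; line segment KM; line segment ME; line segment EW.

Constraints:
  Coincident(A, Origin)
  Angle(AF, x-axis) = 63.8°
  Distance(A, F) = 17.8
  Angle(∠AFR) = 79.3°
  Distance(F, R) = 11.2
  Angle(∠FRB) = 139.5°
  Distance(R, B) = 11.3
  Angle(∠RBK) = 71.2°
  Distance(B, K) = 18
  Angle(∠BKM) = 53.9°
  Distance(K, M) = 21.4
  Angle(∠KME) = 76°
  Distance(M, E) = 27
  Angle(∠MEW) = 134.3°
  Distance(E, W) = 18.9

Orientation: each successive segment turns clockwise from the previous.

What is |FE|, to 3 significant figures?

32.1

A is at the origin; AF runs at 63.8° with length 17.8, so F = (7.86, 16.0). ∠AFR = 79.3° gives FR at -36.9° from the x-axis; with |FR| = 11.2, R = (16.8, 9.25). ∠FRB = 139.5° gives RB at -77.4° from the x-axis; with |RB| = 11.3, B = (19.3, -1.78). ∠RBK = 71.2° gives BK at 174° from the x-axis; with |BK| = 18.0, K = (1.39, 0.163). ∠BKM = 53.9° gives KM at 47.7° from the x-axis; with |KM| = 21.4, M = (15.8, 16.0). ∠KME = 76.0° gives ME at -56.3° from the x-axis; with |ME| = 27.0, E = (30.8, -6.47). Then |FE| = |E − F| = 32.1.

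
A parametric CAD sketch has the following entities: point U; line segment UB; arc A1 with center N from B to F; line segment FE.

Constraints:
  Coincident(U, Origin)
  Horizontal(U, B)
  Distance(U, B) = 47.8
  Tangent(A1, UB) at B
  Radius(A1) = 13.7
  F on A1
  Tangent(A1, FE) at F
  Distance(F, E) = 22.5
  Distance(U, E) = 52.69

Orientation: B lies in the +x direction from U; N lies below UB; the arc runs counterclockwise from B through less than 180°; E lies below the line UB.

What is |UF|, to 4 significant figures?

37.47

Checks: |NF| = 13.70 ✓; ∠(NF, FE) = 90.00° ✓; |FE| = 22.50 ✓; |UE| = 52.69 ✓.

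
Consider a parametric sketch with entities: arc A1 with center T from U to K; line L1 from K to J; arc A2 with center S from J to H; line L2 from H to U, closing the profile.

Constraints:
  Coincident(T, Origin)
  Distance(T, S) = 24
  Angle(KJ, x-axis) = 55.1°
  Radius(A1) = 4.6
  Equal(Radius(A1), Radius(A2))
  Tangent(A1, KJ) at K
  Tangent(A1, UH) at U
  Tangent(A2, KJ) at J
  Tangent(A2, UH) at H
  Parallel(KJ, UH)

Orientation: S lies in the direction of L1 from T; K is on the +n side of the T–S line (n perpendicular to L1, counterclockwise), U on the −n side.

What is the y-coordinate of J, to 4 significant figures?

22.32

The slot axis is L1's direction at 55.1°, so u = (cos 55.1°, sin 55.1°) = (0.5721, 0.8202) and n = (−sin 55.1°, cos 55.1°) = (-0.8202, 0.5721). T is at the origin and S lies 24.0 along u from T, so S = 24.0·u = (13.73, 19.68). Tangency of A1 to both parallel lines with radius 4.6 puts K and U at T ± 4.6·n: K = (-3.773, 2.632), U = (3.773, -2.632). Equal radii place J and H the same way about S: J = S + 4.6·n = (9.959, 22.32), H = S − 4.6·n = (17.50, 17.05). So J.y = 22.32.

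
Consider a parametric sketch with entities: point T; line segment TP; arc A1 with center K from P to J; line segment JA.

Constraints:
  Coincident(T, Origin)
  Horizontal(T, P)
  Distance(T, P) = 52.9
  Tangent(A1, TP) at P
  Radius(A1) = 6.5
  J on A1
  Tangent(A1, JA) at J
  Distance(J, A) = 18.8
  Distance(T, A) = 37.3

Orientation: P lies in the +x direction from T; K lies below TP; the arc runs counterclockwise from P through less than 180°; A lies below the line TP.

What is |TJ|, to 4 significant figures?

48.61

Checks: ∠(KP, PT) = 90.00° ✓; |KP| = 6.500 ✓; |KJ| = 6.500 ✓; ∠(KJ, JA) = 90.00° ✓; |JA| = 18.80 ✓; |TA| = 37.30 ✓.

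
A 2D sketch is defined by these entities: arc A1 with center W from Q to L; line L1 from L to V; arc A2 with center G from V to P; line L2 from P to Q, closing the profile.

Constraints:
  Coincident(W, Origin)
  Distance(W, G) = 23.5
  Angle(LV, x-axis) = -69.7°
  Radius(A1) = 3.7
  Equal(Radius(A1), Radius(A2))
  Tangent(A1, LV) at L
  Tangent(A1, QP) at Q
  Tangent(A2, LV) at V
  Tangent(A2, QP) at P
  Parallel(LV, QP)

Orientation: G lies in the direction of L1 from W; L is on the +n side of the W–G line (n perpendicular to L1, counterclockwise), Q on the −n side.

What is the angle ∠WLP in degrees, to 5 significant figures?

72.521°

The slot axis is L1's direction at -69.7°, so u = (cos -69.7°, sin -69.7°) = (0.34694, -0.93789) and n = (−sin -69.7°, cos -69.7°) = (0.93789, 0.34694). W is at the origin and G lies 23.5 along u from W, so G = 23.5·u = (8.1530, -22.040). Tangency of A1 to both parallel lines with radius 3.7 puts L and Q at W ± 3.7·n: L = (3.4702, 1.2837), Q = (-3.4702, -1.2837). Equal radii place V and P the same way about G: V = G + 3.7·n = (11.623, -20.757), P = G − 3.7·n = (4.6828, -23.324). Then cos ∠WLP = LW·LP / (|LW||LP|), giving 72.521°.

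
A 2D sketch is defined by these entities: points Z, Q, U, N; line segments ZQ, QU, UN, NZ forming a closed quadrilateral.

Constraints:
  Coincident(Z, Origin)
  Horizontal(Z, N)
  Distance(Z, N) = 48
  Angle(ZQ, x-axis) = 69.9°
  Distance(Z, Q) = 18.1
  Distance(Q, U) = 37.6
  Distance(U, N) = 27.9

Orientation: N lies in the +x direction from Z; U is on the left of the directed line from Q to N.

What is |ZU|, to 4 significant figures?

50.42

Checks: |QU| = 37.60 ✓; |UN| = 27.90 ✓.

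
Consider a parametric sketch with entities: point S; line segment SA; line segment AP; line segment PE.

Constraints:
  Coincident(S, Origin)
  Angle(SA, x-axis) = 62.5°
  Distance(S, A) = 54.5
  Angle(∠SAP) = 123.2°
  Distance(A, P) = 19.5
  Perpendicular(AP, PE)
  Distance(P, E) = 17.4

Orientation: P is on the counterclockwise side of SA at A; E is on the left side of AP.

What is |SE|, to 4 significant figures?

56.83

∠SAP = 123.2°, so AP runs at 62.5° + (180° − 123.2°) = 119.3° from the x-axis; with |AP| = 19.5, P = A + 19.5·(cos 119.3°, sin 119.3°) = (15.62, 65.35). AP ⟂ PE; with |PE| = 17.4 on the left of AP, E = P + 17.4·(-0.8721, -0.4894) = (0.4483, 56.83). Then |SE| = |E − S| = 56.83.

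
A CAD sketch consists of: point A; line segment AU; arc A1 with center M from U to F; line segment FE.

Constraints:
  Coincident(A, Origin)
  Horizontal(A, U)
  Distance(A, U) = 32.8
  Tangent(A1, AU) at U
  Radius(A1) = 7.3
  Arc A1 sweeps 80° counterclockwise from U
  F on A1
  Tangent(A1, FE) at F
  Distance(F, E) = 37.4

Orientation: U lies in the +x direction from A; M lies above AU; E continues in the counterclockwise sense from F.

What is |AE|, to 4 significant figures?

63.23

A is at the origin; A and U share the same y with |AU| = 32.8 and U on the +x side, so U = (32.80, 0.000). Since A1 is tangent to AU there, MU ⟂ AU, so M = U + (0, 7.3) = (32.80, 7.300). On A1, U sits at bearing -90° from M; an 80° counterclockwise sweep puts F at bearing -10°, so F = M + 7.3·(cos -10°, sin -10°) = (39.99, 6.032). The tangent condition forces MF to be normal to FE, so FE runs along (−sin -10°, cos -10°); with |FE| = 37.4, E = (46.48, 42.86). Then |AE| = |E − A| = 63.23.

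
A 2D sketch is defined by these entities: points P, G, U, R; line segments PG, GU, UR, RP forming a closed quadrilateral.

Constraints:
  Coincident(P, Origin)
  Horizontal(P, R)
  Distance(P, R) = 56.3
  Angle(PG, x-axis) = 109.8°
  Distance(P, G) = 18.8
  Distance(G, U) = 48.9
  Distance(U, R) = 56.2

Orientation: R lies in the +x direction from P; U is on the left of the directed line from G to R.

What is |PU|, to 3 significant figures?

58.4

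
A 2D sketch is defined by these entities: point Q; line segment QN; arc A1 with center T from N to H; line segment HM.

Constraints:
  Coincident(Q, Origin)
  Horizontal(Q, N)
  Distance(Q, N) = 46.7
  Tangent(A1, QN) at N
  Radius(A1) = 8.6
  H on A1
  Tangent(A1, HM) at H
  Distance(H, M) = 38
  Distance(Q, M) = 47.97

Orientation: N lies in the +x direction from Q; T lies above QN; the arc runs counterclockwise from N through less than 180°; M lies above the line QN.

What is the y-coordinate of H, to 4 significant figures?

14.85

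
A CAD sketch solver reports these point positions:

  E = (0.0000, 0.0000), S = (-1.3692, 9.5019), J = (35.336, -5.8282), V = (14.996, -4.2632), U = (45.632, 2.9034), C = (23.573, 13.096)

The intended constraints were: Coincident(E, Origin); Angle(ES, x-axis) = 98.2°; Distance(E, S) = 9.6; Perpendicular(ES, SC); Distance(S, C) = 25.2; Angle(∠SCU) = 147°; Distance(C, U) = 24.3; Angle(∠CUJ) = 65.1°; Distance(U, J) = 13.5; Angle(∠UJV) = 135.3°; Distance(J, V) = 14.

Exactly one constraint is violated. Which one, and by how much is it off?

Distance(J, V) = 14 — off by 6.40.

E = (0.00, 0.00) ✓; ES at 98.20° ✓; |ES| = 9.600 ✓; ∠(ES, SC) = 90.00° ✓; |SC| = 25.20 ✓; ∠SCU = 147.0° ✓; |CU| = 24.30 ✓; ∠CUJ = 65.10° ✓; |UJ| = 13.50 ✓; ∠UJV = 135.3° ✓; |JV| = 20.40 ✗.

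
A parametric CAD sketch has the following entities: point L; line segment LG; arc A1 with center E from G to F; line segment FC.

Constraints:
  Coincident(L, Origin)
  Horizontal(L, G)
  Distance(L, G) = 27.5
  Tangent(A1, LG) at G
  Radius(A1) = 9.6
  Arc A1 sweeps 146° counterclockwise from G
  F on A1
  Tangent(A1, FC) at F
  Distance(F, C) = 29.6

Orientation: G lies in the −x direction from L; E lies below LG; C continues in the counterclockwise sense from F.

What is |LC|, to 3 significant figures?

35.1

L is at the origin; L and G share the same y with |LG| = 27.5 and G on the −x side, so G = (-27.5, 0.00). Tangency of A1 to LG means the radius EG is perpendicular to LG, so E = G + (0, -9.6) = (-27.5, -9.60). On A1, G sits at bearing 90° from E; a 146° counterclockwise sweep puts F at bearing 236°, so F = E + 9.6·(cos 236°, sin 236°) = (-32.9, -17.6). Tangency of A1 to FC means the radius EF is perpendicular to FC, so FC runs along (−sin 236°, cos 236°); with |FC| = 29.6, C = (-8.33, -34.1). Then |LC| = |C − L| = 35.1.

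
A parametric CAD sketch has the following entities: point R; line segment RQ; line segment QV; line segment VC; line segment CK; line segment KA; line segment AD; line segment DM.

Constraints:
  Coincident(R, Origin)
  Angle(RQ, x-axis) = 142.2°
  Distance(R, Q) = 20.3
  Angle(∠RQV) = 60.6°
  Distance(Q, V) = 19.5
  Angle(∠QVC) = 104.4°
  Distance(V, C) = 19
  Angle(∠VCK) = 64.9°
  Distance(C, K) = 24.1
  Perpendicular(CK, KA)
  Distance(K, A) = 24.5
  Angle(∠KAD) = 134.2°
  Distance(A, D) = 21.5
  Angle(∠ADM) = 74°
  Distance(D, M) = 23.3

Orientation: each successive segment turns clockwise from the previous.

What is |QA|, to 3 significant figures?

11.4

R is at the origin; RQ runs at 142.2° with length 20.3, so Q = (-16.0, 12.4). ∠RQV = 60.6° gives QV at 22.8° from the x-axis; with |QV| = 19.5, V = (1.94, 20.0). ∠QVC = 104.4° gives VC at -52.8° from the x-axis; with |VC| = 19.0, C = (13.4, 4.86). ∠VCK = 64.9° gives CK at -168° from the x-axis; with |CK| = 24.1, K = (-10.1, -0.187). CK ⟂ KA, so KA runs at 102°; with |KA| = 24.5, A = (-15.3, 23.8). Then |QA| = |A − Q| = 11.4.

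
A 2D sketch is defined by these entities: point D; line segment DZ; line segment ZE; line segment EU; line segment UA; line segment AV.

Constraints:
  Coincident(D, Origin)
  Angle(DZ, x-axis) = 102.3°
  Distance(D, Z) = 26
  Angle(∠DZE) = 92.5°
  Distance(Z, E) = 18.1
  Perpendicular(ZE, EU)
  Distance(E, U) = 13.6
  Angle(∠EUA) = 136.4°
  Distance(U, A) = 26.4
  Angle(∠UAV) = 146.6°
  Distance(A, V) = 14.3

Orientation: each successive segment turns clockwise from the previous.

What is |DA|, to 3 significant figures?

6.82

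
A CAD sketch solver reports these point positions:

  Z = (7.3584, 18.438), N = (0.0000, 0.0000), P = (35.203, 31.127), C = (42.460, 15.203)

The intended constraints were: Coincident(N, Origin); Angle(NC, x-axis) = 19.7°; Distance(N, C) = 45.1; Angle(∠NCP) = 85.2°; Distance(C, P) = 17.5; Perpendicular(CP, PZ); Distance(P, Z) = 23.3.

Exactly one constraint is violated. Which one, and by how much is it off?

Distance(P, Z) = 23.3 — off by 7.30.

N = (0.00, 0.00) ✓; NC at 19.70° ✓; |NC| = 45.10 ✓; ∠NCP = 85.20° ✓; |CP| = 17.50 ✓; ∠(CP, PZ) = 90.00° ✓; |PZ| = 30.60 ✗.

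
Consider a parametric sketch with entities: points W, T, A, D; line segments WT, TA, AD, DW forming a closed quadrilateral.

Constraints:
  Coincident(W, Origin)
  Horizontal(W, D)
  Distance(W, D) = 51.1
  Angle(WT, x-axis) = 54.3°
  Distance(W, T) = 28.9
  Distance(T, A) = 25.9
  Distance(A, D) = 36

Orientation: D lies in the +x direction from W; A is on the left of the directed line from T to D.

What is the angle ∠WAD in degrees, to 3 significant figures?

66.9°

Checks: WT at 54.30° ✓; |TA| = 25.90 ✓; |AD| = 36.00 ✓.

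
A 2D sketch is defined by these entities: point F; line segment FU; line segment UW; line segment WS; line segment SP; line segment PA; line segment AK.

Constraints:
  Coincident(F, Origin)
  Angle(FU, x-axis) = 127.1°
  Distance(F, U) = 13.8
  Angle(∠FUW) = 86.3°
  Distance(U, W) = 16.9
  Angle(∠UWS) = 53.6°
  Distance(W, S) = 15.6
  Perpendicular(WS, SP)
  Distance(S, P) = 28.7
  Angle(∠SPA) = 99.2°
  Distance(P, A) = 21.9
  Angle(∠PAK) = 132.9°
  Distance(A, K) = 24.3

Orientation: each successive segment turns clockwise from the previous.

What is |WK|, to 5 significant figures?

30.547

∠SPA = 99.2° gives PA at 96.200° from the x-axis; with |PA| = 21.9, A = (-26.058, 28.005). ∠PAK = 132.9° gives AK at 49.100° from the x-axis; with |AK| = 24.3, K = (-10.147, 46.372). Then |WK| = |K − W| = 30.547.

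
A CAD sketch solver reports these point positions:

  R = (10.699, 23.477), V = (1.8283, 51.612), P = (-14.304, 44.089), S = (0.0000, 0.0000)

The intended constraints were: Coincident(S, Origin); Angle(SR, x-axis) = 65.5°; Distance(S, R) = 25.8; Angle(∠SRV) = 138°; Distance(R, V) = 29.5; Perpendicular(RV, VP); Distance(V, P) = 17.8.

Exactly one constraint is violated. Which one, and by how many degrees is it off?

Perpendicular(RV, VP) — off by 7.50°.

S = (0.00, 0.00) ✓; SR at 65.50° ✓; |SR| = 25.80 ✓; ∠SRV = 138.0° ✓; |RV| = 29.50 ✓; ∠(RV, VP) = 97.50° ✗; |VP| = 17.80 ✓.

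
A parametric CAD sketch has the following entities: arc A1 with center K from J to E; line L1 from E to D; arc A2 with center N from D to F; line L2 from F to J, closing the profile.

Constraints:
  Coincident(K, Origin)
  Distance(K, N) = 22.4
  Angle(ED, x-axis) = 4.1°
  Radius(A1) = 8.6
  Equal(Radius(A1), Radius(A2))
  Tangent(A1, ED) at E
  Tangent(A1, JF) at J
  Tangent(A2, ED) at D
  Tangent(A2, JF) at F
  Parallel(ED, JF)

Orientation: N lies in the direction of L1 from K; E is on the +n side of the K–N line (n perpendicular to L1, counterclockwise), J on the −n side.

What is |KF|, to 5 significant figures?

23.994

The slot axis is L1's direction at 4.1°, so u = (cos 4.1°, sin 4.1°) = (0.99744, 0.071497) and n = (−sin 4.1°, cos 4.1°) = (-0.071497, 0.99744). K is at the origin and N lies 22.4 along u from K, so N = 22.4·u = (22.343, 1.6015). Tangency of A1 to both parallel lines with radius 8.6 puts E and J at K ± 8.6·n: E = (-0.61488, 8.5780), J = (0.61488, -8.5780). Equal radii place D and F the same way about N: D = N + 8.6·n = (21.728, 10.180), F = N − 8.6·n = (22.958, -6.9764). Then |KF| = |F − K| = 23.994.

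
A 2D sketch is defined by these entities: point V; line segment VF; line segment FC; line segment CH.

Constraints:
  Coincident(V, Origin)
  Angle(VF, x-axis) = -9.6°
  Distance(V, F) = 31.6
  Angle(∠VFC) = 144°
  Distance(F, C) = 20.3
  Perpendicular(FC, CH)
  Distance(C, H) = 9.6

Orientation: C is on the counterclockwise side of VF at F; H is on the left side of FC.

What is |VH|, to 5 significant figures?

46.735

∠VFC = 144.0°, so FC runs at -9.6° + (180° − 144.0°) = 26.400° from the x-axis; with |FC| = 20.3, C = F + 20.3·(cos 26.400°, sin 26.400°) = (49.340, 3.7562). FC ⟂ CH; with |CH| = 9.6 on the left of FC, H = C + 9.6·(-0.44464, 0.89571) = (45.072, 12.355). Then |VH| = |H − V| = 46.735.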